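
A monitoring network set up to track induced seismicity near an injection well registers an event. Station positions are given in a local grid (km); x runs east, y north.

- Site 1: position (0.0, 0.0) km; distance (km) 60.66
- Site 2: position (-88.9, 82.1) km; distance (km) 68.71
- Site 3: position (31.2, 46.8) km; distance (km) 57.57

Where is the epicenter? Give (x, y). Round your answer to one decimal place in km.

Circle about each station: x² + y² = 60.66²; (x + 88.9)² + (y − 82.1)² = 68.71²; (x − 31.2)² + (y − 46.8)² = 57.57².
Subtracting pairs of circle equations eliminates x²+y² and gives linear equations (the radical axes):
-177.8 x + 164.2 y = 13602.19
62.4 x + 93.6 y = 3529.01
Solving the 2×2 system: x ≈ -25.8, y ≈ 54.9 km.

(-25.8, 54.9)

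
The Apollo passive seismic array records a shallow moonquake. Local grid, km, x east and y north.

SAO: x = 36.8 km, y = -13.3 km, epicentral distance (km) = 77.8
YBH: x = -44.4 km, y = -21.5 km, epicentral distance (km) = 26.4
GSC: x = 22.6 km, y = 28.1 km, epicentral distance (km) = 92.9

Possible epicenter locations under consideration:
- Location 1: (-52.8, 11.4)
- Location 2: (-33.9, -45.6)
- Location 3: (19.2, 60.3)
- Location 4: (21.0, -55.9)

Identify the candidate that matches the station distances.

Location 2

For each candidate, compare |candidate − station| to the reported distance:
Location 1: residuals SAO 15.1, YBH 7.6, GSC 15.7 → max 15.7 km
Location 2: residuals SAO 0.1, YBH 0.1, GSC 0.0 → max 0.1 km
Location 3: residuals SAO 2.1, YBH 77.2, GSC 60.5 → max 77.2 km
Location 4: residuals SAO 32.4, YBH 47.5, GSC 8.9 → max 47.5 km
Only Location 2 has all residuals ≈ 0.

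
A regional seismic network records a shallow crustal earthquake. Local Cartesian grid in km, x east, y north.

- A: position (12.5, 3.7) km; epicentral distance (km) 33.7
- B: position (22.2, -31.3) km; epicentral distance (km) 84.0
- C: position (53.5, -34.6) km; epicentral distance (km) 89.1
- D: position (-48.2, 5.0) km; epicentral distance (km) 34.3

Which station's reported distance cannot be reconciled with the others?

B

Solve using three stations at a time. Using A, C, D (subtract circle equations pairwise → linear system) gives (x, y) ≈ (-17.2, 19.6).
Distances from that point to each station vs reported:
  A: calculated 33.7 vs reported 33.7 → residual 0.0 km
  B: calculated 64.4 vs reported 84.0 → residual 19.6 km
  C: calculated 89.1 vs reported 89.1 → residual 0.0 km
  D: calculated 34.3 vs reported 34.3 → residual 0.0 km
A, C, D are mutually consistent (residuals ≈ 0); B is off by 19.6 km.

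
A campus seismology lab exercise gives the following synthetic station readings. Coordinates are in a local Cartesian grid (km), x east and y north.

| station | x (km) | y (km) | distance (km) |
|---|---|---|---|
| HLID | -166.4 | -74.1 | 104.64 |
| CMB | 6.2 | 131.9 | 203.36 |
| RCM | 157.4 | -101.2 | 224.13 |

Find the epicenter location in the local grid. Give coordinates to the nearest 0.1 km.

(-62.8, -59.4)

Circle about each station: (x + 166.4)² + (y + 74.1)² = 104.64²; (x − 6.2)² + (y − 131.9)² = 203.36²; (x − 157.4)² + (y + 101.2)² = 224.13².
Subtracting pairs of circle equations eliminates x²+y² and gives linear equations (the radical axes):
345.2 x + 412.0 y = -46149.48
647.6 x − 54.2 y = -37448.30
Solving the 2×2 system: x ≈ -62.8, y ≈ -59.4 km.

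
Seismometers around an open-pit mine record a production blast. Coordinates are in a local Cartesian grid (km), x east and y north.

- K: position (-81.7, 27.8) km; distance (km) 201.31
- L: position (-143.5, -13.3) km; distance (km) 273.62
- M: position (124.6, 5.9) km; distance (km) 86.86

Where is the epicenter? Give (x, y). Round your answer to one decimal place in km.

x ≈ 109.3 km, y ≈ 91.4 km

Circle about each station: (x + 81.7)² + (y − 27.8)² = 201.31²; (x + 143.5)² + (y + 13.3)² = 273.62²; (x − 124.6)² + (y − 5.9)² = 86.86².
Subtracting the K equation from the L and M equations removes the quadratic terms:
-123.6 x − 82.2 y = -21020.78
412.6 x − 43.8 y = 41093.30
Solving the 2×2 system: x ≈ 109.3, y ≈ 91.4 km.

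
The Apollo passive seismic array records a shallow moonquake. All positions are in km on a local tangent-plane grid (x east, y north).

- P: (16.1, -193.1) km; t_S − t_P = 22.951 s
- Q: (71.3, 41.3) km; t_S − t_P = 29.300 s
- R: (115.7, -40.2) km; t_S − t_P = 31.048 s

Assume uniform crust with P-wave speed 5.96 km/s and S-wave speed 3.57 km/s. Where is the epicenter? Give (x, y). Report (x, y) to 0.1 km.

Distance from S−P lag: d = Δt · v_P v_S / (v_P − v_S) = Δt · (5.96·3.57)/(5.96−3.57) ≈ 8.9026·Δt.
So d_P = 204.32, d_Q = 260.85, d_R = 276.41 km.
Circle about each station: (x − 16.1)² + (y + 193.1)² = 204.32²; (x − 71.3)² + (y − 41.3)² = 260.85²; (x − 115.7)² + (y + 40.2)² = 276.41².
Subtracting the P equation from the Q and R equations removes the quadratic terms:
110.4 x + 468.8 y = -57053.50
199.2 x + 305.8 y = -57200.12
Solving the 2×2 system: x ≈ -157.1, y ≈ -84.7 km.

x ≈ -157.1 km, y ≈ -84.7 km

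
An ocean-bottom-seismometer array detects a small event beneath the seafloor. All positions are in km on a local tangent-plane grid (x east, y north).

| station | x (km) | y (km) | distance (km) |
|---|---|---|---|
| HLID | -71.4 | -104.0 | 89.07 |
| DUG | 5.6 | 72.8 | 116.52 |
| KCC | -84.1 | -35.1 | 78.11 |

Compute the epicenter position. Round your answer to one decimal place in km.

x ≈ -6.4 km, y ≈ -43.1 km

Circle about each station: (x + 71.4)² + (y + 104.0)² = 89.07²; (x − 5.6)² + (y − 72.8)² = 116.52²; (x + 84.1)² + (y + 35.1)² = 78.11².
Subtracting the HLID equation from the DUG and KCC equations removes the quadratic terms:
154.0 x + 353.6 y = -16226.21
-25.4 x + 137.8 y = -5776.85
Solving the 2×2 system: x ≈ -6.4, y ≈ -43.1 km.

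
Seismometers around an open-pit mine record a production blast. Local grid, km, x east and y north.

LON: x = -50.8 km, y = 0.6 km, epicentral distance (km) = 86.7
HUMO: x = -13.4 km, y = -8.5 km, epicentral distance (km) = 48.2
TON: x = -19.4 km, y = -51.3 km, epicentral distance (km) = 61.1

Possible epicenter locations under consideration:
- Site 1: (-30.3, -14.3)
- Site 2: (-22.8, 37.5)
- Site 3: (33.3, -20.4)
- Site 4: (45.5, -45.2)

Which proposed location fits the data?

For each candidate, compare |candidate − station| to the reported distance:
Site 1: residuals LON 61.4, HUMO 30.3, TON 22.5 → max 61.4 km
Site 2: residuals LON 40.4, HUMO 1.2, TON 27.8 → max 40.4 km
Site 3: residuals LON 0.0, HUMO 0.0, TON 0.0 → max 0.0 km
Site 4: residuals LON 19.9, HUMO 21.2, TON 4.1 → max 21.2 km
Only Site 3 has all residuals ≈ 0.

Site 3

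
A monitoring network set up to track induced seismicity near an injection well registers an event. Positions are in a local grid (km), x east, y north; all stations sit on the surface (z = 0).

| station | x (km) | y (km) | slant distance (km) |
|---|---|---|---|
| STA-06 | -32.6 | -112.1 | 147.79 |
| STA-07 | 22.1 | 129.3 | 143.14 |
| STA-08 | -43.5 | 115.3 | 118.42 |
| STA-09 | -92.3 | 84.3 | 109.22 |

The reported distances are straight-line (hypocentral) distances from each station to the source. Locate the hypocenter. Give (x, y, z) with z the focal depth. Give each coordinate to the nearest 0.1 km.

x ≈ -37.9 km, y ≈ 18.8 km, depth ≈ 68.4 km

Each station gives a sphere (x−x_i)² + (y−y_i)² + z² = d_i² (stations at z=0).
Subtracting the STA-06 sphere from STA-07 and STA-08: z² cancels, leaving linear equations in x and y:
109.4 x + 482.8 y = 4930.55
-21.8 x + 454.8 y = 9375.76
Solving: x ≈ -37.893, y ≈ 18.799 km (keep extra digits for the depth step; rounded: -37.9, 18.8).
Then from the STA-06 sphere: z² = 147.79² − (x + 32.6)² − (y + 112.1)² with x = -37.893, y = 18.799, so z ≈ 68.406 ≈ 68.4 km.
Check against STA-09 (with the unrounded solution): distance 109.22 ≈ 109.22 km. ✓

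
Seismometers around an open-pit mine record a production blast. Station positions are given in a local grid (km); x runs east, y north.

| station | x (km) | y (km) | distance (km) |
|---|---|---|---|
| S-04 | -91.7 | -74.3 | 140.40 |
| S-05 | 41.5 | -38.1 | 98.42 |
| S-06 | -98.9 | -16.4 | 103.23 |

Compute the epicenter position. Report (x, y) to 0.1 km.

Circle about each station: (x + 91.7)² + (y + 74.3)² = 140.40²; (x − 41.5)² + (y + 38.1)² = 98.42²; (x + 98.9)² + (y + 16.4)² = 103.23².
Subtracting pairs of circle equations eliminates x²+y² and gives linear equations (the radical axes):
266.4 x + 72.4 y = -729.86
-14.4 x + 115.8 y = 5176.52
Solving the 2×2 system: x ≈ -14.4, y ≈ 42.9 km.

x ≈ -14.4 km, y ≈ 42.9 km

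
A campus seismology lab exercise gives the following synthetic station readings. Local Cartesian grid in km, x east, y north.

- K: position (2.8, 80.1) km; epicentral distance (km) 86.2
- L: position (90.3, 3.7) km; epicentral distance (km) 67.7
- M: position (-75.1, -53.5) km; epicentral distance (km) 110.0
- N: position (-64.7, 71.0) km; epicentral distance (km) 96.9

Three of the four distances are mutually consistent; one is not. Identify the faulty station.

Solve using three stations at a time. Using K, L, M (subtract circle equations pairwise → linear system) gives (x, y) ≈ (23.0, -3.7).
Distances from that point to each station vs reported:
  K: calculated 86.2 vs reported 86.2 → residual 0.0 km
  L: calculated 67.7 vs reported 67.7 → residual 0.0 km
  M: calculated 110.0 vs reported 110.0 → residual 0.0 km
  N: calculated 115.2 vs reported 96.9 → residual 18.3 km
K, L, M are mutually consistent (residuals ≈ 0); N is off by 18.3 km.

N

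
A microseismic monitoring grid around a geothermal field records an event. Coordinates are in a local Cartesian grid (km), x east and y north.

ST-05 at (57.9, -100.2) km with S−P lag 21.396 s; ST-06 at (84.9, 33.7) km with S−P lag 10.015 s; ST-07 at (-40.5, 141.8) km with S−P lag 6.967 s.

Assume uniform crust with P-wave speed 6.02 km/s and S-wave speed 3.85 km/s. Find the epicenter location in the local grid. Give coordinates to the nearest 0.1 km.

x ≈ 32.4 km, y ≈ 126.9 km

Distance from S−P lag: d = Δt · v_P v_S / (v_P − v_S) = Δt · (6.02·3.85)/(6.02−3.85) ≈ 10.6806·Δt.
So d_ST-05 = 228.52, d_ST-06 = 106.97, d_ST-07 = 74.41 km.
Circle about each station: (x − 57.9)² + (y + 100.2)² = 228.52²; (x − 84.9)² + (y − 33.7)² = 106.97²; (x + 40.5)² + (y − 141.8)² = 74.41².
Subtracting the ST-05 equation from the ST-06 and ST-07 equations removes the quadratic terms:
54.0 x + 267.8 y = 35730.06
-196.8 x + 484.0 y = 55039.58
Solving the 2×2 system: x ≈ 32.4, y ≈ 126.9 km.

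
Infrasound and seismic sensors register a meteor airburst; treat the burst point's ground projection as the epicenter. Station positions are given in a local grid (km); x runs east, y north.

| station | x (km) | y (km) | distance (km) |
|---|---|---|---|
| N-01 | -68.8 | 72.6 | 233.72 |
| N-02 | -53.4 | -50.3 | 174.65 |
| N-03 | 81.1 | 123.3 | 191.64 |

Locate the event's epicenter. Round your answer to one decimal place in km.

(120.7, -64.2)

Circle about each station: (x + 68.8)² + (y − 72.6)² = 233.72²; (x + 53.4)² + (y + 50.3)² = 174.65²; (x − 81.1)² + (y − 123.3)² = 191.64².
Subtracting the N-01 equation from the N-02 and N-03 equations removes the quadratic terms:
30.8 x − 245.8 y = 19499.87
299.8 x + 101.4 y = 29675.05
Solving the 2×2 system: x ≈ 120.7, y ≈ -64.2 km.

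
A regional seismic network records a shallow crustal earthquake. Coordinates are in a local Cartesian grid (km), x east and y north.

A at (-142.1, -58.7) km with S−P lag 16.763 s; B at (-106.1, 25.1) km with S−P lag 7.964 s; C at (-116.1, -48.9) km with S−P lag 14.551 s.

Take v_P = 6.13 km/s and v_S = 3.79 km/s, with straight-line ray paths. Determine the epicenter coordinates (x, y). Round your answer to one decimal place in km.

Distance from S−P lag: d = Δt · v_P v_S / (v_P − v_S) = Δt · (6.13·3.79)/(6.13−3.79) ≈ 9.9285·Δt.
So d_A = 166.43, d_B = 79.07, d_C = 144.47 km.
Circle about each station: (x + 142.1)² + (y + 58.7)² = 166.43²; (x + 106.1)² + (y − 25.1)² = 79.07²; (x + 116.1)² + (y + 48.9)² = 144.47².
Subtracting pairs of circle equations eliminates x²+y² and gives linear equations (the radical axes):
72.0 x + 167.6 y = 9696.00
52.0 x + 19.6 y = -940.32
Solving the 2×2 system: x ≈ -47.6, y ≈ 78.3 km.

(-47.6, 78.3)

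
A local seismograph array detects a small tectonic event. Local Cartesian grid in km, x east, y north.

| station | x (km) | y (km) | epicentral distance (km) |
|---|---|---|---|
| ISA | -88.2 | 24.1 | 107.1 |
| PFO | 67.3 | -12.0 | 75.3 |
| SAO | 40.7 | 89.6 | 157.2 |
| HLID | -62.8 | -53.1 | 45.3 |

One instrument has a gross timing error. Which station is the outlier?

Solve using three stations at a time. Using ISA, SAO, HLID (subtract circle equations pairwise → linear system) gives (x, y) ≈ (-17.5, -56.4).
Distances from that point to each station vs reported:
  ISA: calculated 107.1 vs reported 107.1 → residual 0.0 km
  PFO: calculated 95.8 vs reported 75.3 → residual 20.5 km
  SAO: calculated 157.2 vs reported 157.2 → residual 0.0 km
  HLID: calculated 45.4 vs reported 45.3 → residual 0.1 km
ISA, SAO, HLID are mutually consistent (residuals ≈ 0); PFO is off by 20.5 km.

PFO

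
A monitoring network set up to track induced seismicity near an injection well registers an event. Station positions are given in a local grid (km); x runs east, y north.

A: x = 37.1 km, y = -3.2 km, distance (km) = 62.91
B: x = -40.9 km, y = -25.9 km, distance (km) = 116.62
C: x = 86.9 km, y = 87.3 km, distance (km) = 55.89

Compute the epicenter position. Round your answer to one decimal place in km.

Circle about each station: (x − 37.1)² + (y + 3.2)² = 62.91²; (x + 40.9)² + (y + 25.9)² = 116.62²; (x − 86.9)² + (y − 87.3)² = 55.89².
Subtracting the A equation from the B and C equations removes the quadratic terms:
-156.0 x − 45.4 y = -8685.59
99.6 x + 181.0 y = 14620.23
Solving the 2×2 system: x ≈ 38.3, y ≈ 59.7 km.
Check against A (with the unrounded x, y): √((x − 37.1)²+(y + 3.2)²) = 62.91 ≈ 62.91 km. ✓

(38.3, 59.7)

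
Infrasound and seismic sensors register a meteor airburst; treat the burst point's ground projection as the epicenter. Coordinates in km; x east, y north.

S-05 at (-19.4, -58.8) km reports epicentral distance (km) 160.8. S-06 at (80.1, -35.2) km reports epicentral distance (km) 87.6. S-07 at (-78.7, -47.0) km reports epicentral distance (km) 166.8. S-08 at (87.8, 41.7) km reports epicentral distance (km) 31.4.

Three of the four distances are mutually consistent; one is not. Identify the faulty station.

Solve using three stations at a time. Using S-06, S-07, S-08 (subtract circle equations pairwise → linear system) gives (x, y) ≈ (57.4, 49.4).
Distances from that point to each station vs reported:
  S-05: calculated 132.7 vs reported 160.8 → residual 28.1 km
  S-06: calculated 87.6 vs reported 87.6 → residual 0.0 km
  S-07: calculated 166.8 vs reported 166.8 → residual 0.0 km
  S-08: calculated 31.3 vs reported 31.4 → residual 0.1 km
S-06, S-07, S-08 are mutually consistent (residuals ≈ 0); S-05 is off by 28.1 km.

S-05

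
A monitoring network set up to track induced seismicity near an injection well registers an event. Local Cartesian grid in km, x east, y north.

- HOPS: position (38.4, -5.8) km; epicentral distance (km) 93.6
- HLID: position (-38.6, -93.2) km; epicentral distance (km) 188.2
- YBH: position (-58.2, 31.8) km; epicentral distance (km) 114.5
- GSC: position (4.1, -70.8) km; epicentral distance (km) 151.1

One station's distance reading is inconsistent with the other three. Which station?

HOPS

Solve using three stations at a time. Using HLID, YBH, GSC (subtract circle equations pairwise → linear system) gives (x, y) ≈ (48.5, 73.7).
Distances from that point to each station vs reported:
  HOPS: calculated 80.2 vs reported 93.6 → residual 13.4 km
  HLID: calculated 188.3 vs reported 188.2 → residual 0.1 km
  YBH: calculated 114.6 vs reported 114.5 → residual 0.1 km
  GSC: calculated 151.2 vs reported 151.1 → residual 0.1 km
HLID, YBH, GSC are mutually consistent (residuals ≈ 0); HOPS is off by 13.4 km.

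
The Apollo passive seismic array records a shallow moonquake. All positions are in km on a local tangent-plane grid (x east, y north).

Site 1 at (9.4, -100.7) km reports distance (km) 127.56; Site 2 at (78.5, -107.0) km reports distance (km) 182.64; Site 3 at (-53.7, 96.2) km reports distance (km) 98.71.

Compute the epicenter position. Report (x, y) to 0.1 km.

x ≈ -70.3 km, y ≈ -1.1 km

Circle about each station: (x − 9.4)² + (y + 100.7)² = 127.56²; (x − 78.5)² + (y + 107.0)² = 182.64²; (x + 53.7)² + (y − 96.2)² = 98.71².
Subtracting pairs of circle equations eliminates x²+y² and gives linear equations (the radical axes):
138.2 x − 12.6 y = -9703.42
-126.2 x + 393.8 y = 8437.17
Solving the 2×2 system: x ≈ -70.3, y ≈ -1.1 km.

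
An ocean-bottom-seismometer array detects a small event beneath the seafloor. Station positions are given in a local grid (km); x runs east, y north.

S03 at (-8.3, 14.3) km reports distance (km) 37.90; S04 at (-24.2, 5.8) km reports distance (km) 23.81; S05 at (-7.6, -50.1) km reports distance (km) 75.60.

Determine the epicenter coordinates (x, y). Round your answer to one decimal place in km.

Circle about each station: (x + 8.3)² + (y − 14.3)² = 37.90²; (x + 24.2)² + (y − 5.8)² = 23.81²; (x + 7.6)² + (y + 50.1)² = 75.60².
Subtracting pairs of circle equations eliminates x²+y² and gives linear equations (the radical axes):
-31.8 x − 17.0 y = 1215.39
1.4 x − 128.8 y = -1984.56
Solving the 2×2 system: x ≈ -46.2, y ≈ 14.9 km.

x ≈ -46.2 km, y ≈ 14.9 km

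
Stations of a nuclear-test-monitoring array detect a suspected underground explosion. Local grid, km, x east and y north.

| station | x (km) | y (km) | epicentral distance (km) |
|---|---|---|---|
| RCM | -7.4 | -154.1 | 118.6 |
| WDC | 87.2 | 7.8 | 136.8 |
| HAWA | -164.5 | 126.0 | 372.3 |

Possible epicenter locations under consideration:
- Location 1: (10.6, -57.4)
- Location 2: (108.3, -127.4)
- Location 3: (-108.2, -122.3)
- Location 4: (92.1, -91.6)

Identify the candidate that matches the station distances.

Location 2

For each candidate, compare |candidate − station| to the reported distance:
Location 1: residuals RCM 20.2, WDC 36.2, HAWA 118.7 → max 118.7 km
Location 2: residuals RCM 0.1, WDC 0.0, HAWA 0.0 → max 0.1 km
Location 3: residuals RCM 12.9, WDC 97.9, HAWA 117.7 → max 117.7 km
Location 4: residuals RCM 1.1, WDC 37.3, HAWA 35.9 → max 37.3 km
Only Location 2 has all residuals ≈ 0.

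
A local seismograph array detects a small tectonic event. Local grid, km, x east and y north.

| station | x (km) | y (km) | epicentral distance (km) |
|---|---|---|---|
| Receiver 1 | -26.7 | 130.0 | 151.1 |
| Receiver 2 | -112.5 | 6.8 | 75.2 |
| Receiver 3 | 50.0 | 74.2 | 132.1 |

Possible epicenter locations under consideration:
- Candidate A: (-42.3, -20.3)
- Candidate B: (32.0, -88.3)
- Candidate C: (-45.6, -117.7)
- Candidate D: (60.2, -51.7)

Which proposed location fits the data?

For each candidate, compare |candidate − station| to the reported distance:
Candidate A: residuals Receiver 1 0.0, Receiver 2 0.0, Receiver 3 0.0 → max 0.0 km
Candidate B: residuals Receiver 1 75.0, Receiver 2 97.8, Receiver 3 31.4 → max 97.8 km
Candidate C: residuals Receiver 1 97.3, Receiver 2 66.1, Receiver 3 82.3 → max 97.3 km
Candidate D: residuals Receiver 1 50.3, Receiver 2 107.1, Receiver 3 5.8 → max 107.1 km
Only Candidate A has all residuals ≈ 0.

Candidate A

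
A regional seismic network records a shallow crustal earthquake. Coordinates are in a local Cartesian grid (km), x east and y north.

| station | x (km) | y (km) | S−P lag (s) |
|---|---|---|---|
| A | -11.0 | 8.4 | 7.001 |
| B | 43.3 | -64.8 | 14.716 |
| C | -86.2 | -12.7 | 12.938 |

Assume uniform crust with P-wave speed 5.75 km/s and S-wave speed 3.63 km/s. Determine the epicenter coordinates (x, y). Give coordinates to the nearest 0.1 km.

x ≈ 6.0 km, y ≈ 75.2 km

Distance from S−P lag: d = Δt · v_P v_S / (v_P − v_S) = Δt · (5.75·3.63)/(5.75−3.63) ≈ 9.8455·Δt.
So d_A = 68.93, d_B = 144.89, d_C = 127.38 km.
Circle about each station: (x + 11.0)² + (y − 8.4)² = 68.93²; (x − 43.3)² + (y + 64.8)² = 144.89²; (x + 86.2)² + (y + 12.7)² = 127.38².
Subtracting pairs of circle equations eliminates x²+y² and gives linear equations (the radical axes):
108.6 x − 146.4 y = -10359.40
-150.4 x − 42.2 y = -4074.15
Solving the 2×2 system: x ≈ 6.0, y ≈ 75.2 km.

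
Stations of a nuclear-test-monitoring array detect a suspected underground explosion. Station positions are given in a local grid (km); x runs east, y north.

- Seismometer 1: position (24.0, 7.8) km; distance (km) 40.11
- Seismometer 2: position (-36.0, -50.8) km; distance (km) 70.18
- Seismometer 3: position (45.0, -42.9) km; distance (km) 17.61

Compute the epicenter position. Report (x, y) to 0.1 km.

Circle about each station: (x − 24.0)² + (y − 7.8)² = 40.11²; (x + 36.0)² + (y + 50.8)² = 70.18²; (x − 45.0)² + (y + 42.9)² = 17.61².
Subtracting the Seismometer 1 equation from the Seismometer 2 and Seismometer 3 equations removes the quadratic terms:
-120.0 x − 117.2 y = -76.62
42.0 x − 101.4 y = 4527.27
Solving the 2×2 system: x ≈ 31.5, y ≈ -31.6 km.

31.5 km east, -31.6 km north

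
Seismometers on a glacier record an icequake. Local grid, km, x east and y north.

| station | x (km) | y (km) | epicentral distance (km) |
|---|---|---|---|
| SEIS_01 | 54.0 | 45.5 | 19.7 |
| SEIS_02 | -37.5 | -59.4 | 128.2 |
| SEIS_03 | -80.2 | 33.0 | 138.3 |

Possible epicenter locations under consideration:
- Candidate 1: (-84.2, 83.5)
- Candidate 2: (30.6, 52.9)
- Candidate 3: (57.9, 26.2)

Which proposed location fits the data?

Candidate 3

For each candidate, compare |candidate − station| to the reported distance:
Candidate 1: residuals SEIS_01 123.6, SEIS_02 22.1, SEIS_03 87.6 → max 123.6 km
Candidate 2: residuals SEIS_01 4.8, SEIS_02 3.1, SEIS_03 25.7 → max 25.7 km
Candidate 3: residuals SEIS_01 0.0, SEIS_02 0.0, SEIS_03 0.0 → max 0.0 km
Only Candidate 3 has all residuals ≈ 0.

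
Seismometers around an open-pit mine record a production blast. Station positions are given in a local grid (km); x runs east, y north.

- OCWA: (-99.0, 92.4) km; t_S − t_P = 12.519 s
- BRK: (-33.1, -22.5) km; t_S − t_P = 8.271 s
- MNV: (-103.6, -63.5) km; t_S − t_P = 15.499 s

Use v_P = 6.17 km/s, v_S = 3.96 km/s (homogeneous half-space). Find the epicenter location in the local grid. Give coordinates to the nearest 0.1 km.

(30.4, 43.3)

Distance from S−P lag: d = Δt · v_P v_S / (v_P − v_S) = Δt · (6.17·3.96)/(6.17−3.96) ≈ 11.0557·Δt.
So d_OCWA = 138.41, d_BRK = 91.44, d_MNV = 171.35 km.
Circle about each station: (x + 99.0)² + (y − 92.4)² = 138.41²; (x + 33.1)² + (y + 22.5)² = 91.44²; (x + 103.6)² + (y + 63.5)² = 171.35².
Subtracting the OCWA equation from the BRK and MNV equations removes the quadratic terms:
131.8 x − 229.8 y = -5940.85
-9.2 x − 311.8 y = -13777.04
Solving the 2×2 system: x ≈ 30.4, y ≈ 43.3 km.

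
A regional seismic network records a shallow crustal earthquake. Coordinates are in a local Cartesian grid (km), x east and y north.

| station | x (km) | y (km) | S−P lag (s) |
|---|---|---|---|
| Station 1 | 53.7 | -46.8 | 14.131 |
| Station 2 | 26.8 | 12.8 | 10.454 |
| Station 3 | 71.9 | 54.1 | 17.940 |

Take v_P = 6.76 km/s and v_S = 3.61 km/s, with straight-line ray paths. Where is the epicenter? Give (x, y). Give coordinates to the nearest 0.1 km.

-50.2 km east, -12.3 km north

Distance from S−P lag: d = Δt · v_P v_S / (v_P − v_S) = Δt · (6.76·3.61)/(6.76−3.61) ≈ 7.7472·Δt.
So d_Station 1 = 109.48, d_Station 2 = 80.99, d_Station 3 = 138.98 km.
Circle about each station: (x − 53.7)² + (y + 46.8)² = 109.48²; (x − 26.8)² + (y − 12.8)² = 80.99²; (x − 71.9)² + (y − 54.1)² = 138.98².
Subtracting pairs of circle equations eliminates x²+y² and gives linear equations (the radical axes):
-53.8 x + 119.2 y = 1234.64
36.4 x + 201.8 y = -4307.08
Solving the 2×2 system: x ≈ -50.2, y ≈ -12.3 km.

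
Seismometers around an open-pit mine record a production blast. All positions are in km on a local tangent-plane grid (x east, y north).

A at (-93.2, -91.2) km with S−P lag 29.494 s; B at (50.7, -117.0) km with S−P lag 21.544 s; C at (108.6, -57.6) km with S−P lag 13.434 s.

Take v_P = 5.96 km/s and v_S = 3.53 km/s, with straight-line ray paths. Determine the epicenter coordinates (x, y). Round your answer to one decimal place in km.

113.6 km east, 58.6 km north

Distance from S−P lag: d = Δt · v_P v_S / (v_P − v_S) = Δt · (5.96·3.53)/(5.96−3.53) ≈ 8.6579·Δt.
So d_A = 255.36, d_B = 186.53, d_C = 116.31 km.
Circle about each station: (x + 93.2)² + (y + 91.2)² = 255.36²; (x − 50.7)² + (y + 117.0)² = 186.53²; (x − 108.6)² + (y + 57.6)² = 116.31².
Subtracting pairs of circle equations eliminates x²+y² and gives linear equations (the radical axes):
287.8 x − 51.6 y = 29671.10
403.6 x + 67.2 y = 49788.75
Solving the 2×2 system: x ≈ 113.6, y ≈ 58.6 km.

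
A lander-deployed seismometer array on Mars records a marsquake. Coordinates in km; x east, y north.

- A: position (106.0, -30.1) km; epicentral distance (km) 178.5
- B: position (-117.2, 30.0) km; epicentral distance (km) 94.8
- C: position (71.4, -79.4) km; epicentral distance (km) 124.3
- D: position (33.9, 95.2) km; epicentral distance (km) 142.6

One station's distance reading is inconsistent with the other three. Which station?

A

Solve using three stations at a time. Using B, C, D (subtract circle equations pairwise → linear system) gives (x, y) ≈ (-40.9, -26.2).
Distances from that point to each station vs reported:
  A: calculated 146.9 vs reported 178.5 → residual 31.6 km
  B: calculated 94.8 vs reported 94.8 → residual 0.0 km
  C: calculated 124.3 vs reported 124.3 → residual 0.0 km
  D: calculated 142.6 vs reported 142.6 → residual 0.0 km
B, C, D are mutually consistent (residuals ≈ 0); A is off by 31.6 km.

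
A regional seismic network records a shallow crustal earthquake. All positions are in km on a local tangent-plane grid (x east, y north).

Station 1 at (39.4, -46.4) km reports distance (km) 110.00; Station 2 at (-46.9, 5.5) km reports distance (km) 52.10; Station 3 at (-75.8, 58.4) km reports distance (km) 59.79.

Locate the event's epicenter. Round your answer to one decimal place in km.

x ≈ -16.9 km, y ≈ 48.1 km

Circle about each station: (x − 39.4)² + (y + 46.4)² = 110.00²; (x + 46.9)² + (y − 5.5)² = 52.10²; (x + 75.8)² + (y − 58.4)² = 59.79².
Subtracting pairs of circle equations eliminates x²+y² and gives linear equations (the radical axes):
-172.6 x + 103.8 y = 7910.13
-230.4 x + 209.6 y = 13976.04
Solving the 2×2 system: x ≈ -16.9, y ≈ 48.1 km.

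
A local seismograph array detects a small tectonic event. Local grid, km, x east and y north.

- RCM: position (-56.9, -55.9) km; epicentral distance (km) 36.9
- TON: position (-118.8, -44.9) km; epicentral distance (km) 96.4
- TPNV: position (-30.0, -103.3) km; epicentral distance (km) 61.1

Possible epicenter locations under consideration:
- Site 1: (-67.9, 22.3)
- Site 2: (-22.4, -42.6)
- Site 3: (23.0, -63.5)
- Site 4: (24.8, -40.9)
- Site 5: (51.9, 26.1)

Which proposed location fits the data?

Site 2

For each candidate, compare |candidate − station| to the reported distance:
Site 1: residuals RCM 42.1, TON 12.1, TPNV 70.1 → max 70.1 km
Site 2: residuals RCM 0.1, TON 0.0, TPNV 0.1 → max 0.1 km
Site 3: residuals RCM 43.4, TON 46.6, TPNV 5.2 → max 46.6 km
Site 4: residuals RCM 46.2, TON 47.3, TPNV 21.9 → max 47.3 km
Site 5: residuals RCM 99.3, TON 88.5, TPNV 92.0 → max 99.3 km
Only Site 2 has all residuals ≈ 0.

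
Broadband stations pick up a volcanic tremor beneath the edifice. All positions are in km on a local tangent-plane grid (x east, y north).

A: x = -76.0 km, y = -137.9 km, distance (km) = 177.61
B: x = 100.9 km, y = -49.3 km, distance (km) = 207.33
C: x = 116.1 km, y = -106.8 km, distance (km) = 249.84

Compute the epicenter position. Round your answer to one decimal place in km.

x ≈ -86.5 km, y ≈ 39.4 km

Circle about each station: (x + 76.0)² + (y + 137.9)² = 177.61²; (x − 100.9)² + (y + 49.3)² = 207.33²; (x − 116.1)² + (y + 106.8)² = 249.84².
Subtracting the A equation from the B and C equations removes the quadratic terms:
353.8 x + 177.2 y = -23621.53
384.2 x + 62.2 y = -30781.67
Solving the 2×2 system: x ≈ -86.5, y ≈ 39.4 km.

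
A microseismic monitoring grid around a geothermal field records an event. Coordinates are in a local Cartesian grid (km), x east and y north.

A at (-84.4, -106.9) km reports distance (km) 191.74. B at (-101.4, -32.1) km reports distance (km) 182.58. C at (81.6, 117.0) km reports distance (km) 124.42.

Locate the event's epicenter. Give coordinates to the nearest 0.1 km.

Circle about each station: (x + 84.4)² + (y + 106.9)² = 191.74²; (x + 101.4)² + (y + 32.1)² = 182.58²; (x − 81.6)² + (y − 117.0)² = 124.42².
Subtracting the A equation from the B and C equations removes the quadratic terms:
-34.0 x + 149.6 y = -3809.83
332.0 x + 447.8 y = 23080.48
Solving the 2×2 system: x ≈ 79.5, y ≈ -7.4 km.

79.5 km east, -7.4 km north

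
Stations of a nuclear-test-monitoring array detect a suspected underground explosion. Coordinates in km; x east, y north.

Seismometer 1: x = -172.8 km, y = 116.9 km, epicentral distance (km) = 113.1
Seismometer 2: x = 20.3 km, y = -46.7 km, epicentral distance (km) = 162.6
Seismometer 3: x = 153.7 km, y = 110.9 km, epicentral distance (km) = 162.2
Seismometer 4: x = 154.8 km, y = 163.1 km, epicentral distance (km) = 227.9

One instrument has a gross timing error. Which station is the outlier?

Solve using three stations at a time. Using Seismometer 1, Seismometer 2, Seismometer 4 (subtract circle equations pairwise → linear system) gives (x, y) ≈ (-62.2, 93.4).
Distances from that point to each station vs reported:
  Seismometer 1: calculated 113.1 vs reported 113.1 → residual 0.0 km
  Seismometer 2: calculated 162.6 vs reported 162.6 → residual 0.0 km
  Seismometer 3: calculated 216.6 vs reported 162.2 → residual 54.4 km
  Seismometer 4: calculated 227.9 vs reported 227.9 → residual 0.0 km
Seismometer 1, Seismometer 2, Seismometer 4 are mutually consistent (residuals ≈ 0); Seismometer 3 is off by 54.4 km.

Seismometer 3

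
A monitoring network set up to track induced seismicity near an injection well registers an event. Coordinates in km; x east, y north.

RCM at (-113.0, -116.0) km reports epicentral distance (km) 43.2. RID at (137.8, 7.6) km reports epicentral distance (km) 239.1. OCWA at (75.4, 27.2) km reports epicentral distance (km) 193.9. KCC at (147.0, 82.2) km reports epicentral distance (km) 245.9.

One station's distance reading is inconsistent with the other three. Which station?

Solve using three stations at a time. Using RCM, RID, OCWA (subtract circle equations pairwise → linear system) gives (x, y) ≈ (-82.5, -85.4).
Distances from that point to each station vs reported:
  RCM: calculated 43.2 vs reported 43.2 → residual 0.0 km
  RID: calculated 239.1 vs reported 239.1 → residual 0.0 km
  OCWA: calculated 193.9 vs reported 193.9 → residual 0.0 km
  KCC: calculated 284.2 vs reported 245.9 → residual 38.3 km
RCM, RID, OCWA are mutually consistent (residuals ≈ 0); KCC is off by 38.3 km.

KCC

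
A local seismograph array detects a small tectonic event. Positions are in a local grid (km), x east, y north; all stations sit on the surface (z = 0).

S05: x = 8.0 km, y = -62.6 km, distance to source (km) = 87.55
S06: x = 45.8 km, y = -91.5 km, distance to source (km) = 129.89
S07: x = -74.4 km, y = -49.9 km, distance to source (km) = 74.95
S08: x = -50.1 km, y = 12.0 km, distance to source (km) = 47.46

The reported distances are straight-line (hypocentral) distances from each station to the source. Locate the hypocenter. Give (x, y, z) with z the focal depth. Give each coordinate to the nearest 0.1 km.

Each station gives a sphere (x−x_i)² + (y−y_i)² + z² = d_i² (stations at z=0).
Subtracting the S05 sphere from S06 and S07: z² cancels, leaving linear equations in x and y:
75.6 x − 57.8 y = -2719.28
-164.8 x + 25.4 y = 6090.11
Solving: x ≈ -37.203, y ≈ -1.614 km (keep extra digits for the depth step; rounded: -37.2, -1.6).
Then from the S05 sphere: z² = 87.55² − (x − 8.0)² − (y + 62.6)² with x = -37.203, y = -1.614, so z ≈ 43.617 ≈ 43.6 km.

(-37.2, -1.6, 43.6)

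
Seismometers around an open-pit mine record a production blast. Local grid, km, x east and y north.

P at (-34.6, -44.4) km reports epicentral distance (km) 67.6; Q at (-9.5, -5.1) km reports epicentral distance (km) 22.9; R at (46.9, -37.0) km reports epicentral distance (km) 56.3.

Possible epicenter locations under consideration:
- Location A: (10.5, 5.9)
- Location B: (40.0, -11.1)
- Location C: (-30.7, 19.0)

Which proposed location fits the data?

Location A

For each candidate, compare |candidate − station| to the reported distance:
Location A: residuals P 0.0, Q 0.1, R 0.0 → max 0.1 km
Location B: residuals P 14.1, Q 27.0, R 29.5 → max 29.5 km
Location C: residuals P 4.1, Q 9.2, R 39.4 → max 39.4 km
Only Location A has all residuals ≈ 0.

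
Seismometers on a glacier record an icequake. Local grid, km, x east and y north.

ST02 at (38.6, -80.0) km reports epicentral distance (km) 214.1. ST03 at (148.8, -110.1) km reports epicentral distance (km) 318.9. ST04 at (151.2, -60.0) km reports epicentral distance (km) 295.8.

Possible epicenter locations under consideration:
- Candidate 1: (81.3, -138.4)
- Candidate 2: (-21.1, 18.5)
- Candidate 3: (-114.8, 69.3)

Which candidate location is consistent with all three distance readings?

Candidate 3

For each candidate, compare |candidate − station| to the reported distance:
Candidate 1: residuals ST02 141.8, ST03 245.7, ST04 190.8 → max 245.7 km
Candidate 2: residuals ST02 98.9, ST03 105.8, ST04 106.5 → max 106.5 km
Candidate 3: residuals ST02 0.0, ST03 0.0, ST04 0.0 → max 0.0 km
Only Candidate 3 has all residuals ≈ 0.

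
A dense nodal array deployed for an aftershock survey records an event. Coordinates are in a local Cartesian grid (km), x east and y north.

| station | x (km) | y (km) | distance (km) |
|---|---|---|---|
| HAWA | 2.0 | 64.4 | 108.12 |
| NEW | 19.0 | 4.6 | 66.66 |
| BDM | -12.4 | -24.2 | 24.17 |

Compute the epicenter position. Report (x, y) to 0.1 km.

Circle about each station: (x − 2.0)² + (y − 64.4)² = 108.12²; (x − 19.0)² + (y − 4.6)² = 66.66²; (x + 12.4)² + (y + 24.2)² = 24.17².
Subtracting the HAWA equation from the NEW and BDM equations removes the quadratic terms:
34.0 x − 119.6 y = 3477.18
-28.8 x − 177.2 y = 7693.79
Solving the 2×2 system: x ≈ -32.1, y ≈ -38.2 km.

-32.1 km east, -38.2 km north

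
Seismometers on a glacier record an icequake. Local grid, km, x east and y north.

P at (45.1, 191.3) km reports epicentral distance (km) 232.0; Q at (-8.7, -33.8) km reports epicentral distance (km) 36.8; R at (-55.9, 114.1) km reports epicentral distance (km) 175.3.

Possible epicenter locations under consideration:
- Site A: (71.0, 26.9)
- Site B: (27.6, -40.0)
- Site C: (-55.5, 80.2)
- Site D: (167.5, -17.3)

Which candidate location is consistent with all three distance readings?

Site B

For each candidate, compare |candidate − station| to the reported distance:
Site A: residuals P 65.6, Q 63.4, R 21.3 → max 65.6 km
Site B: residuals P 0.0, Q 0.0, R 0.0 → max 0.0 km
Site C: residuals P 82.1, Q 86.4, R 141.4 → max 141.4 km
Site D: residuals P 9.9, Q 140.2, R 83.9 → max 140.2 km
Only Site B has all residuals ≈ 0.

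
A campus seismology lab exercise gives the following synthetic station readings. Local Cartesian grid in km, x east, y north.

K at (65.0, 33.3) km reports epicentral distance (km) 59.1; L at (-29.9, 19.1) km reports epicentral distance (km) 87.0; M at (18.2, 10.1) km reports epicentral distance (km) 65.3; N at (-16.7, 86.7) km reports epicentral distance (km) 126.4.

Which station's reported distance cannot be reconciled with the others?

Solve using three stations at a time. Using K, L, N (subtract circle equations pairwise → linear system) gives (x, y) ≈ (46.4, -22.9).
Distances from that point to each station vs reported:
  K: calculated 59.2 vs reported 59.1 → residual 0.1 km
  L: calculated 87.1 vs reported 87.0 → residual 0.1 km
  M: calculated 43.4 vs reported 65.3 → residual 21.9 km
  N: calculated 126.4 vs reported 126.4 → residual 0.0 km
K, L, N are mutually consistent (residuals ≈ 0); M is off by 21.9 km.

M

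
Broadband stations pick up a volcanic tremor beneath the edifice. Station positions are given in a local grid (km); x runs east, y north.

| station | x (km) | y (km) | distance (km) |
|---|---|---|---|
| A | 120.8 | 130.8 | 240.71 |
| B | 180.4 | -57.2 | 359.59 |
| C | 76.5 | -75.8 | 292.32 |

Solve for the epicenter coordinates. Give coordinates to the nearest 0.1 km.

Circle about each station: (x − 120.8)² + (y − 130.8)² = 240.71²; (x − 180.4)² + (y + 57.2)² = 359.59²; (x − 76.5)² + (y + 75.8)² = 292.32².
Subtracting the A equation from the B and C equations removes the quadratic terms:
119.2 x − 376.0 y = -67248.94
-88.6 x − 413.2 y = -47613.07
Solving the 2×2 system: x ≈ -119.7, y ≈ 140.9 km.

x ≈ -119.7 km, y ≈ 140.9 km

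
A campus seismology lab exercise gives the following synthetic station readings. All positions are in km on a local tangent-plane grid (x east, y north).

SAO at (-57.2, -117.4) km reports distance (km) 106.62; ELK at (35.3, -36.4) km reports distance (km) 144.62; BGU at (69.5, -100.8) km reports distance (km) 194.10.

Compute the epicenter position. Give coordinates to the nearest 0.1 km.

(-108.8, -24.1)

Circle about each station: (x + 57.2)² + (y + 117.4)² = 106.62²; (x − 35.3)² + (y + 36.4)² = 144.62²; (x − 69.5)² + (y + 100.8)² = 194.10².
Subtracting the SAO equation from the ELK and BGU equations removes the quadratic terms:
185.0 x + 162.0 y = -24030.67
253.4 x + 33.2 y = -28370.70
Solving the 2×2 system: x ≈ -108.8, y ≈ -24.1 km.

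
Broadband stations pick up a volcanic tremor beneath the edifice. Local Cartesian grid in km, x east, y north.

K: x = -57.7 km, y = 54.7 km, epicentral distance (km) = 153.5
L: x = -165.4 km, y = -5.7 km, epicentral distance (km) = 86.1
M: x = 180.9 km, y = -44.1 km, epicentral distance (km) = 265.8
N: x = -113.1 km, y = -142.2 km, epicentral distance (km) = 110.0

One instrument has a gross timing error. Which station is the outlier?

Solve using three stations at a time. Using L, M, N (subtract circle equations pairwise → linear system) gives (x, y) ≈ (-84.8, -35.9).
Distances from that point to each station vs reported:
  K: calculated 94.6 vs reported 153.5 → residual 58.9 km
  L: calculated 86.1 vs reported 86.1 → residual 0.0 km
  M: calculated 265.8 vs reported 265.8 → residual 0.0 km
  N: calculated 110.0 vs reported 110.0 → residual 0.0 km
L, M, N are mutually consistent (residuals ≈ 0); K is off by 58.9 km.

K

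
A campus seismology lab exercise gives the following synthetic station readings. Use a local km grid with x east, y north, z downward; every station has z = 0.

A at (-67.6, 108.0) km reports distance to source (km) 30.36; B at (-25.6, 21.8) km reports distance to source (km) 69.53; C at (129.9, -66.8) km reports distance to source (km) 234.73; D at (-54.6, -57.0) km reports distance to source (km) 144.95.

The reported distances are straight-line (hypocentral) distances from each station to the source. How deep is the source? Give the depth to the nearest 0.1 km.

Each station gives a sphere (x−x_i)² + (y−y_i)² + z² = d_i² (stations at z=0).
Subtracting the A sphere from B and C: z² cancels, leaving linear equations in x and y:
84.0 x − 172.4 y = -19015.85
395.0 x − 349.6 y = -49073.95
Solving: x ≈ -46.794, y ≈ 87.501 km (keep extra digits for the depth step; rounded: -46.8, 87.5).
Then from the A sphere: z² = 30.36² − (x + 67.6)² − (y − 108.0)² with x = -46.794, y = 87.501, so z ≈ 8.284 ≈ 8.3 km.

8.3 km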